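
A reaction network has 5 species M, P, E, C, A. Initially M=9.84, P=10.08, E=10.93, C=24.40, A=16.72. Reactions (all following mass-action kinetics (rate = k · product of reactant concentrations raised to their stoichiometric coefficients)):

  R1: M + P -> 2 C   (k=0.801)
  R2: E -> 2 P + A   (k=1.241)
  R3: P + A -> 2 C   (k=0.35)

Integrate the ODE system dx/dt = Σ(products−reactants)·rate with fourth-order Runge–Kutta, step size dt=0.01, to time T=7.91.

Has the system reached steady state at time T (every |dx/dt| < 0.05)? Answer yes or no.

RK4 with dt=0.01: 791 steps to T=7.91. Trajectory (selected grid times):
t=0.00: M=9.84 P=10.08 E=10.93 C=24.40 A=16.72
t=0.88: M=0.94 P=2.29 E=3.67 C=69.03 A=10.56
t=1.76: M=0.26 P=1.35 E=1.23 C=80.65 A=7.87
t=2.64: M=0.13 P=0.68 E=0.41 C=85.28 A=6.51
t=3.52: M=0.09 P=0.30 E=0.14 C=87.13 A=5.89
t=4.39: M=0.08 P=0.12 E=0.05 C=87.85 A=5.64
t=5.27: M=0.08 P=0.05 E=0.02 C=88.13 A=5.53
t=6.15: M=0.08 P=0.02 E=0.01 C=88.23 A=5.50
t=7.03: M=0.08 P=0.01 E=0.00 C=88.26 A=5.48
t=7.91: M=0.08 P=0.00 E=0.00 C=88.27 A=5.48
Rates at T: R1=0.0001, R2=0.0007, R3=0.0038
dx/dt at T (Σ net stoichiometry × rate): M=-0.0001, P=-0.0024, E=-0.0007, C=+0.0078, A=-0.0030
Largest |dx/dt| is |+0.0078| (C) < 0.05 → steady.

Steady state at T: yes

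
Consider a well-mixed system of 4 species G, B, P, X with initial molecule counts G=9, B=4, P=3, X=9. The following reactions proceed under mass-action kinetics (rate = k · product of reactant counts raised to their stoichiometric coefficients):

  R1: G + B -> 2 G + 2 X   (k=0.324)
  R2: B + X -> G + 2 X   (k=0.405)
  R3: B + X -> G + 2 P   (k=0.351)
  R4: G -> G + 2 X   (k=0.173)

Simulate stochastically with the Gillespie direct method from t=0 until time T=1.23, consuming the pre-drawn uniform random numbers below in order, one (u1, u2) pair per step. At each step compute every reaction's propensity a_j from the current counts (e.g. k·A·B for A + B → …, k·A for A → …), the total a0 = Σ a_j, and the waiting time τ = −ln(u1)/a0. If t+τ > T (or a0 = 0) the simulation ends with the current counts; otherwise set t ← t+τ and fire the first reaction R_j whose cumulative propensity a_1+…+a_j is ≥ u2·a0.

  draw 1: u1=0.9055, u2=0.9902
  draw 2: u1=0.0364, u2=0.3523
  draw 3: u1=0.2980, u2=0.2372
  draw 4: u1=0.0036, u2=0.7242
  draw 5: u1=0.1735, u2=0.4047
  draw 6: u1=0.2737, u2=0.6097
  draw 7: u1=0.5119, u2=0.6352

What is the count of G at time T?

t=0.000: G=9 B=4 P=3 X=9
Draw 1: a1=11.664, a2=14.580, a3=12.636, a4=1.557, a0=40.437; τ=−ln(0.9055)/40.437=0.002 → t=0.002; u2·a0=0.9902·40.437=40.041; a1+…+a3=38.880 < 40.041 ≤ a1+…+a4=40.437 → R4 fires; G=9 B=4 P=3 X=11
Draw 2: a1=11.664, a2=17.820, a3=15.444, a4=1.557, a0=46.485; τ=−ln(0.0364)/46.485=0.071 → t=0.074; u2·a0=0.3523·46.485=16.377; a1=11.664 < 16.377 ≤ a1+a2=29.484 → R2 fires; G=10 B=3 P=3 X=12
Draw 3: a1=9.720, a2=14.580, a3=12.636, a4=1.730, a0=38.666; τ=−ln(0.2980)/38.666=0.031 → t=0.105; u2·a0=0.2372·38.666=9.172 ≤ a1=9.720 → R1 fires; G=11 B=2 P=3 X=14
Draw 4: a1=7.128, a2=11.340, a3=9.828, a4=1.903, a0=30.199; τ=−ln(0.0036)/30.199=0.186 → t=0.291; u2·a0=0.7242·30.199=21.870; a1+a2=18.468 < 21.870 ≤ a1+…+a3=28.296 → R3 fires; G=12 B=1 P=5 X=13
Draw 5: a1=3.888, a2=5.265, a3=4.563, a4=2.076, a0=15.792; τ=−ln(0.1735)/15.792=0.111 → t=0.402; u2·a0=0.4047·15.792=6.391; a1=3.888 < 6.391 ≤ a1+a2=9.153 → R2 fires; G=13 B=0 P=5 X=14
Draw 6: a1=0.000, a2=0.000, a3=0.000, a4=2.249, a0=2.249; τ=−ln(0.2737)/2.249=0.576 → t=0.978; u2·a0=0.6097·2.249=1.371; a1+…+a3=0.000 < 1.371 ≤ a1+…+a4=2.249 → R4 fires; G=13 B=0 P=5 X=16
Draw 7: a1=0.000, a2=0.000, a3=0.000, a4=2.249, a0=2.249; τ=−ln(0.5119)/2.249=0.298 → t=1.276 > T=1.23: stop.
Read off G at T=1.23: 13

G at T = 13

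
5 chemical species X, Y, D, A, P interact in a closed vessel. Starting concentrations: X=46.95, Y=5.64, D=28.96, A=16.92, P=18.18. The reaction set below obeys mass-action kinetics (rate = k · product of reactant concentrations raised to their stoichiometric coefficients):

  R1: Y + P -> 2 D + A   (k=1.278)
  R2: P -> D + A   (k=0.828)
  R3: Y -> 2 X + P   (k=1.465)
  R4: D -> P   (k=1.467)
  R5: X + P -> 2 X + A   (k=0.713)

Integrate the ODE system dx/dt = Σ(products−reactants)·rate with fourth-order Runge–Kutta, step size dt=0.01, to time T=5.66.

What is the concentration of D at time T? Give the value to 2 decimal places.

D at T = 0.01

RK4 with dt=0.01: 566 steps to T=5.66. Trajectory (selected grid times):
t=0.00: X=46.95 Y=5.64 D=28.96 A=16.92 P=18.18
t=0.63: X=87.18 Y=0.80 D=14.70 A=57.67 P=0.36
t=1.26: X=97.52 Y=0.27 D=6.01 A=67.34 P=0.13
t=1.89: X=101.66 Y=0.10 D=2.43 A=71.24 P=0.05
t=2.52: X=103.32 Y=0.04 D=0.98 A=72.80 P=0.02
t=3.14: X=103.98 Y=0.02 D=0.40 A=73.42 P=0.01
t=3.77: X=104.25 Y=0.01 D=0.16 A=73.67 P=0.00
t=4.40: X=104.36 Y=0.00 D=0.06 A=73.78 P=0.00
t=5.03: X=104.41 Y=0.00 D=0.03 A=73.82 P=0.00
t=5.66: X=104.42 Y=0.00 D=0.01 A=73.83 P=0.00
Read off D at T=5.66: 0.01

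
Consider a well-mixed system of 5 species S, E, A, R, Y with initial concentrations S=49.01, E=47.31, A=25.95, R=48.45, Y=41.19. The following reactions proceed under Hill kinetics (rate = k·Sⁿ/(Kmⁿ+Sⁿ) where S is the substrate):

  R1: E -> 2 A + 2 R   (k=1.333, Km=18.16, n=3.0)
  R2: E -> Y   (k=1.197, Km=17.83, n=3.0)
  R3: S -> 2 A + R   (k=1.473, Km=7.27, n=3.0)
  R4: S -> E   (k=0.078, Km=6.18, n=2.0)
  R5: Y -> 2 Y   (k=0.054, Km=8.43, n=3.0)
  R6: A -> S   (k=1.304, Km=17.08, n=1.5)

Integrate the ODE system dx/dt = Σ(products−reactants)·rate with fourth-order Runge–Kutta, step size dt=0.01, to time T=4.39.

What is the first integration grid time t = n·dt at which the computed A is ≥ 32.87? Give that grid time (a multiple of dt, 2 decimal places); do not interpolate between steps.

RK4 with dt=0.01: 439 steps to T=4.39. Trajectory (selected grid times):
t=0.00: S=49.01 E=47.31 A=25.95 R=48.45 Y=41.19
t=0.49: S=48.68 E=46.17 A=28.20 R=50.40 Y=41.77
t=0.98: S=48.36 E=45.04 A=30.42 R=52.35 Y=42.35
t=1.46: S=48.07 E=43.94 A=32.58 R=54.25 Y=42.92
t=1.52: S=48.03 E=43.81 A=32.85 R=54.49 Y=42.99
t=1.53: S=48.03 E=43.78 A=32.90 R=54.53 Y=43.00
t=1.95: S=47.78 E=42.82 A=34.77 R=56.19 Y=43.49
t=2.44: S=47.51 E=41.71 A=36.94 R=58.12 Y=44.06
t=2.93: S=47.24 E=40.60 A=39.09 R=60.04 Y=44.63
t=3.41: S=46.99 E=39.53 A=41.18 R=61.92 Y=45.19
t=3.90: S=46.74 E=38.44 A=43.29 R=63.82 Y=45.75
t=4.39: S=46.50 E=37.35 A=45.39 R=65.72 Y=46.31
A(1.52)=32.851 < 32.87 but A(1.53)=32.896 ≥ 32.87, so the first grid time is t=1.53.

Threshold first reached at t = 1.53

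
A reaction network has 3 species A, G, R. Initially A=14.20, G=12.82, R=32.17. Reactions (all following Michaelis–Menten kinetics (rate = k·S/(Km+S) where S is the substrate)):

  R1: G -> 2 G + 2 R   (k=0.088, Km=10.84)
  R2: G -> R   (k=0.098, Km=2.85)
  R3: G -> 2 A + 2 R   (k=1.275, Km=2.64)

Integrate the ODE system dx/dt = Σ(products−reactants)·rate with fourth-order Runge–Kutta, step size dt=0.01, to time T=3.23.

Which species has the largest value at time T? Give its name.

Dominant species at T: R

RK4 with dt=0.01: 323 steps to T=3.23. Trajectory (selected grid times):
t=0.00: A=14.20 G=12.82 R=32.17
t=0.36: A=14.96 G=12.43 R=32.99
t=0.72: A=15.71 G=12.04 R=33.81
t=1.08: A=16.46 G=11.65 R=34.62
t=1.44: A=17.21 G=11.27 R=35.43
t=1.79: A=17.93 G=10.89 R=36.21
t=2.15: A=18.67 G=10.51 R=37.00
t=2.51: A=19.40 G=10.14 R=37.79
t=2.87: A=20.12 G=9.76 R=38.58
t=3.23: A=20.84 G=9.39 R=39.35
At T=3.23: A=20.84 G=9.39 R=39.35; the largest is R.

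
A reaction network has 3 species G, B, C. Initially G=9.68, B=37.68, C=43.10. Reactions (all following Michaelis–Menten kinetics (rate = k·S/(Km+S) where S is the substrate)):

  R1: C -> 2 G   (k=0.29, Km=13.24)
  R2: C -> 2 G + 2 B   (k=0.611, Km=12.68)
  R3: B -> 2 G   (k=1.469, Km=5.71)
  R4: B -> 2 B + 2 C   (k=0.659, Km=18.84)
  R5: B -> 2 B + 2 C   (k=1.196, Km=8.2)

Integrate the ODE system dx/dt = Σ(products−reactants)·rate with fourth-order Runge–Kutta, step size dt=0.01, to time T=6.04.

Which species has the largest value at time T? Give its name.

RK4 with dt=0.01: 604 steps to T=6.04. Trajectory (selected grid times):
t=0.00: G=9.68 B=37.68 C=43.10
t=0.67: G=12.32 B=38.41 C=44.54
t=1.34: G=14.98 B=39.15 C=45.99
t=2.01: G=17.65 B=39.90 C=47.44
t=2.68: G=20.32 B=40.65 C=48.90
t=3.36: G=23.05 B=41.42 C=50.38
t=4.03: G=25.75 B=42.19 C=51.85
t=4.70: G=28.45 B=42.96 C=53.32
t=5.37: G=31.17 B=43.73 C=54.79
t=6.04: G=33.89 B=44.51 C=56.27
At T=6.04: G=33.89 B=44.51 C=56.27; the largest is C.

Dominant species at T: C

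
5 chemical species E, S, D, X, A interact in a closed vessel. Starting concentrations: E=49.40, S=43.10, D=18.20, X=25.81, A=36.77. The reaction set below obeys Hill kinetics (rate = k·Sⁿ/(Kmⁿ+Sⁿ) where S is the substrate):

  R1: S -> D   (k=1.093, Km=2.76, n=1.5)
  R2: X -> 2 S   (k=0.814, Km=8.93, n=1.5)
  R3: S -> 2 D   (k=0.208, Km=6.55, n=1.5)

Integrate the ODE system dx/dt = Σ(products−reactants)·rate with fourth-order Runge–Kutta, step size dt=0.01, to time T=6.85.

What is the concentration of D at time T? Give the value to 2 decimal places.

D at T = 28.26

RK4 with dt=0.01: 685 steps to T=6.85. Trajectory (selected grid times):
t=0.00: E=49.40 S=43.10 D=18.20 X=25.81 A=36.77
t=0.76: E=49.40 S=43.16 D=19.32 X=25.30 A=36.77
t=1.52: E=49.40 S=43.21 D=20.43 X=24.79 A=36.77
t=2.28: E=49.40 S=43.26 D=21.55 X=24.28 A=36.77
t=3.04: E=49.40 S=43.30 D=22.66 X=23.78 A=36.77
t=3.81: E=49.40 S=43.34 D=23.79 X=23.27 A=36.77
t=4.57: E=49.40 S=43.37 D=24.91 X=22.77 A=36.77
t=5.33: E=49.40 S=43.39 D=26.03 X=22.27 A=36.77
t=6.09: E=49.40 S=43.41 D=27.14 X=21.78 A=36.77
t=6.85: E=49.40 S=43.42 D=28.26 X=21.29 A=36.77
Read off D at T=6.85: 28.26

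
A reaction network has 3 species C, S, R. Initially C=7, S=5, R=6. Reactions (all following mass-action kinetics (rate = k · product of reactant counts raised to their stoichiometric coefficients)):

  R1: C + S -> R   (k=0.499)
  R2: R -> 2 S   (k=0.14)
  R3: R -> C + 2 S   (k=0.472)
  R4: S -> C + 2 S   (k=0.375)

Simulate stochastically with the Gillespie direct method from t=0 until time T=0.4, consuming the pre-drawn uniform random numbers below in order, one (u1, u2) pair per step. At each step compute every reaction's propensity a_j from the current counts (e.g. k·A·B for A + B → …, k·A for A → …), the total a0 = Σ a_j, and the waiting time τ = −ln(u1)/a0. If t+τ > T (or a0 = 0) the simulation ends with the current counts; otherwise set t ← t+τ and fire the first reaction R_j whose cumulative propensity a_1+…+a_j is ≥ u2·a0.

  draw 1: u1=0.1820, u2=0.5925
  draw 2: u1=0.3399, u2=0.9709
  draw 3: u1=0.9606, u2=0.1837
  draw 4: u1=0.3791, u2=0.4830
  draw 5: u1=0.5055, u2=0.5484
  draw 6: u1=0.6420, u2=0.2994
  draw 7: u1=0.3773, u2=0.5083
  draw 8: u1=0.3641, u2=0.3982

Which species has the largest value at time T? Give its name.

t=0.000: C=7 S=5 R=6
Draw 1: a1=17.465, a2=0.840, a3=2.832, a4=1.875, a0=23.012; τ=−ln(0.1820)/23.012=0.074 → t=0.074; u2·a0=0.5925·23.012=13.635 ≤ a1=17.465 → R1 fires; C=6 S=4 R=7
Draw 2: a1=11.976, a2=0.980, a3=3.304, a4=1.500, a0=17.760; τ=−ln(0.3399)/17.760=0.061 → t=0.135; u2·a0=0.9709·17.760=17.243; a1+…+a3=16.260 < 17.243 ≤ a1+…+a4=17.760 → R4 fires; C=7 S=5 R=7
Draw 3: a1=17.465, a2=0.980, a3=3.304, a4=1.875, a0=23.624; τ=−ln(0.9606)/23.624=0.002 → t=0.136; u2·a0=0.1837·23.624=4.340 ≤ a1=17.465 → R1 fires; C=6 S=4 R=8
Draw 4: a1=11.976, a2=1.120, a3=3.776, a4=1.500, a0=18.372; τ=−ln(0.3791)/18.372=0.053 → t=0.189; u2·a0=0.4830·18.372=8.874 ≤ a1=11.976 → R1 fires; C=5 S=3 R=9
Draw 5: a1=7.485, a2=1.260, a3=4.248, a4=1.125, a0=14.118; τ=−ln(0.5055)/14.118=0.048 → t=0.238; u2·a0=0.5484·14.118=7.742; a1=7.485 < 7.742 ≤ a1+a2=8.745 → R2 fires; C=5 S=5 R=8
Draw 6: a1=12.475, a2=1.120, a3=3.776, a4=1.875, a0=19.246; τ=−ln(0.6420)/19.246=0.023 → t=0.261; u2·a0=0.2994·19.246=5.762 ≤ a1=12.475 → R1 fires; C=4 S=4 R=9
Draw 7: a1=7.984, a2=1.260, a3=4.248, a4=1.500, a0=14.992; τ=−ln(0.3773)/14.992=0.065 → t=0.326; u2·a0=0.5083·14.992=7.620 ≤ a1=7.984 → R1 fires; C=3 S=3 R=10
Draw 8: a1=4.491, a2=1.400, a3=4.720, a4=1.125, a0=11.736; τ=−ln(0.3641)/11.736=0.086 → t=0.412 > T=0.4: stop.
At T=0.4: C=3 S=3 R=10; the largest is R.

Dominant species at T: R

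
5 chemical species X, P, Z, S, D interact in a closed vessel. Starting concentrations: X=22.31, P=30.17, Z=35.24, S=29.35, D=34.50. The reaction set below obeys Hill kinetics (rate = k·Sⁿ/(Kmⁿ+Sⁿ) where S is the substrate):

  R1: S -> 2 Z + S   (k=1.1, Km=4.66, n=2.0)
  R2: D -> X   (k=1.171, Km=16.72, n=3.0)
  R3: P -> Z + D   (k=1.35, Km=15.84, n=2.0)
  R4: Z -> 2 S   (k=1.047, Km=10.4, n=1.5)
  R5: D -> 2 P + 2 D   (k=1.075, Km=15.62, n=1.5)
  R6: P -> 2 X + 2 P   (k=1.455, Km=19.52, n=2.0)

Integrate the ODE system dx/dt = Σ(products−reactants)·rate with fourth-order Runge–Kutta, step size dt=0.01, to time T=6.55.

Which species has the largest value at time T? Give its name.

RK4 with dt=0.01: 655 steps to T=6.55. Trajectory (selected grid times):
t=0.00: X=22.31 P=30.17 Z=35.24 S=29.35 D=34.50
t=0.73: X=24.59 P=31.35 Z=36.93 S=30.67 D=35.11
t=1.46: X=26.91 P=32.55 Z=38.62 S=32.01 D=35.74
t=2.18: X=29.24 P=33.74 Z=40.30 S=33.34 D=36.36
t=2.91: X=31.62 P=34.96 Z=42.01 S=34.69 D=37.01
t=3.64: X=34.04 P=36.19 Z=43.73 S=36.06 D=37.67
t=4.37: X=36.49 P=37.43 Z=45.45 S=37.43 D=38.33
t=5.09: X=38.92 P=38.66 Z=47.16 S=38.80 D=38.99
t=5.82: X=41.42 P=39.92 Z=48.90 S=40.18 D=39.68
t=6.55: X=43.94 P=41.19 Z=50.64 S=41.58 D=40.37
At T=6.55: X=43.94 P=41.19 Z=50.64 S=41.58 D=40.37; the largest is Z.

Dominant species at T: Z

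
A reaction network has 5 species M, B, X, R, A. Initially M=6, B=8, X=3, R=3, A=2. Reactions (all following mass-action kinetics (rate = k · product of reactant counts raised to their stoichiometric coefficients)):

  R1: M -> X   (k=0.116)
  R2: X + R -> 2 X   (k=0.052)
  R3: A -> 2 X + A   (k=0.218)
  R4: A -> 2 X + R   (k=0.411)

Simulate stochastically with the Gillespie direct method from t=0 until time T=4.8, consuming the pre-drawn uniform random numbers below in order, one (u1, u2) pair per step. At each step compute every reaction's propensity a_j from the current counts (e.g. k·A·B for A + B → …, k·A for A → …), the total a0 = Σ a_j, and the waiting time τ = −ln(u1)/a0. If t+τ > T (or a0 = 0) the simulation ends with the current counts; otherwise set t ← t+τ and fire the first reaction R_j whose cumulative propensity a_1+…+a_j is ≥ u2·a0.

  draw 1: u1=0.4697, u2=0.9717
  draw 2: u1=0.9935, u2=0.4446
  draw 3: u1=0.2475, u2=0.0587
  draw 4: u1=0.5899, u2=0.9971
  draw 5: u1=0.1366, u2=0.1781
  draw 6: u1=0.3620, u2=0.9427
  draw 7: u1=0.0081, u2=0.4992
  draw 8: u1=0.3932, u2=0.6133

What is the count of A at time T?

A at T = 0

t=0.000: M=6 B=8 X=3 R=3 A=2
Draw 1: a1=0.696, a2=0.468, a3=0.436, a4=0.822, a0=2.422; τ=−ln(0.4697)/2.422=0.312 → t=0.312; u2·a0=0.9717·2.422=2.353; a1+…+a3=1.600 < 2.353 ≤ a1+…+a4=2.422 → R4 fires; M=6 B=8 X=5 R=4 A=1
Draw 2: a1=0.696, a2=1.040, a3=0.218, a4=0.411, a0=2.365; τ=−ln(0.9935)/2.365=0.003 → t=0.315; u2·a0=0.4446·2.365=1.051; a1=0.696 < 1.051 ≤ a1+a2=1.736 → R2 fires; M=6 B=8 X=6 R=3 A=1
Draw 3: a1=0.696, a2=0.936, a3=0.218, a4=0.411, a0=2.261; τ=−ln(0.2475)/2.261=0.618 → t=0.932; u2·a0=0.0587·2.261=0.133 ≤ a1=0.696 → R1 fires; M=5 B=8 X=7 R=3 A=1
Draw 4: a1=0.580, a2=1.092, a3=0.218, a4=0.411, a0=2.301; τ=−ln(0.5899)/2.301=0.229 → t=1.162; u2·a0=0.9971·2.301=2.294; a1+…+a3=1.890 < 2.294 ≤ a1+…+a4=2.301 → R4 fires; M=5 B=8 X=9 R=4 A=0
Draw 5: a1=0.580, a2=1.872, a3=0.000, a4=0.000, a0=2.452; τ=−ln(0.1366)/2.452=0.812 → t=1.974; u2·a0=0.1781·2.452=0.437 ≤ a1=0.580 → R1 fires; M=4 B=8 X=10 R=4 A=0
Draw 6: a1=0.464, a2=2.080, a3=0.000, a4=0.000, a0=2.544; τ=−ln(0.3620)/2.544=0.399 → t=2.373; u2·a0=0.9427·2.544=2.398; a1=0.464 < 2.398 ≤ a1+a2=2.544 → R2 fires; M=4 B=8 X=11 R=3 A=0
Draw 7: a1=0.464, a2=1.716, a3=0.000, a4=0.000, a0=2.180; τ=−ln(0.0081)/2.180=2.209 → t=4.582; u2·a0=0.4992·2.180=1.088; a1=0.464 < 1.088 ≤ a1+a2=2.180 → R2 fires; M=4 B=8 X=12 R=2 A=0
Draw 8: a1=0.464, a2=1.248, a3=0.000, a4=0.000, a0=1.712; τ=−ln(0.3932)/1.712=0.545 → t=5.127 > T=4.8: stop.
Read off A at T=4.8: 0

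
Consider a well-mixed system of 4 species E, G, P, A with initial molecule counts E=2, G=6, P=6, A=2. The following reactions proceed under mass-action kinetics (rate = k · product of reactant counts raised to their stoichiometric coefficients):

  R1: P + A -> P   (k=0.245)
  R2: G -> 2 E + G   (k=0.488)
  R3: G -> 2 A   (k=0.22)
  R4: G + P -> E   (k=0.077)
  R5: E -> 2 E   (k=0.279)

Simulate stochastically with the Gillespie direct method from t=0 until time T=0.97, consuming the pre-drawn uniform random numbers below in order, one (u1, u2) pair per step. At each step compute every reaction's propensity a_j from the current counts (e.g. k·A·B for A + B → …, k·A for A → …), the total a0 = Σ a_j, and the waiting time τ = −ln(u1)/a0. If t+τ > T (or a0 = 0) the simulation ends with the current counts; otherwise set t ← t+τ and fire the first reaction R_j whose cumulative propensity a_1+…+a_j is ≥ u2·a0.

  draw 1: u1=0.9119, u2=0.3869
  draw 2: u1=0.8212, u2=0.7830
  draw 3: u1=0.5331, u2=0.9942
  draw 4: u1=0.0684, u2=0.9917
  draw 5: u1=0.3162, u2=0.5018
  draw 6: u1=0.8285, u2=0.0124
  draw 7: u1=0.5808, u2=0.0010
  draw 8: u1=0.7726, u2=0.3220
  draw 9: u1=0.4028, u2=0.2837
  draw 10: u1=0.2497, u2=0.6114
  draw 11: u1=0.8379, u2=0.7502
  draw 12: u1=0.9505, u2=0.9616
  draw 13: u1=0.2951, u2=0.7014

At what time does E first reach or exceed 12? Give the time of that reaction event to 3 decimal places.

Threshold first reached at t = 0.829

t=0.000: E=2 G=6 P=6 A=2
Draw 1: a1=2.940, a2=2.928, a3=1.320, a4=2.772, a5=0.558, a0=10.518; τ=−ln(0.9119)/10.518=0.009 → t=0.009; u2·a0=0.3869·10.518=4.069; a1=2.940 < 4.069 ≤ a1+a2=5.868 → R2 fires; E=4 G=6 P=6 A=2
Draw 2: a1=2.940, a2=2.928, a3=1.320, a4=2.772, a5=1.116, a0=11.076; τ=−ln(0.8212)/11.076=0.018 → t=0.027; u2·a0=0.7830·11.076=8.673; a1+…+a3=7.188 < 8.673 ≤ a1+…+a4=9.960 → R4 fires; E=5 G=5 P=5 A=2
Draw 3: a1=2.450, a2=2.440, a3=1.100, a4=1.925, a5=1.395, a0=9.310; τ=−ln(0.5331)/9.310=0.068 → t=0.094; u2·a0=0.9942·9.310=9.256; a1+…+a4=7.915 < 9.256 ≤ a1+…+a5=9.310 → R5 fires; E=6 G=5 P=5 A=2
Draw 4: a1=2.450, a2=2.440, a3=1.100, a4=1.925, a5=1.674, a0=9.589; τ=−ln(0.0684)/9.589=0.280 → t=0.374; u2·a0=0.9917·9.589=9.509; a1+…+a4=7.915 < 9.509 ≤ a1+…+a5=9.589 → R5 fires; E=7 G=5 P=5 A=2
Draw 5: a1=2.450, a2=2.440, a3=1.100, a4=1.925, a5=1.953, a0=9.868; τ=−ln(0.3162)/9.868=0.117 → t=0.491; u2·a0=0.5018·9.868=4.952; a1+a2=4.890 < 4.952 ≤ a1+…+a3=5.990 → R3 fires; E=7 G=4 P=5 A=4
Draw 6: a1=4.900, a2=1.952, a3=0.880, a4=1.540, a5=1.953, a0=11.225; τ=−ln(0.8285)/11.225=0.017 → t=0.507; u2·a0=0.0124·11.225=0.139 ≤ a1=4.900 → R1 fires; E=7 G=4 P=5 A=3
Draw 7: a1=3.675, a2=1.952, a3=0.880, a4=1.540, a5=1.953, a0=10.000; τ=−ln(0.5808)/10.000=0.054 → t=0.562; u2·a0=0.0010·10.000=0.010 ≤ a1=3.675 → R1 fires; E=7 G=4 P=5 A=2
Draw 8: a1=2.450, a2=1.952, a3=0.880, a4=1.540, a5=1.953, a0=8.775; τ=−ln(0.7726)/8.775=0.029 → t=0.591; u2·a0=0.3220·8.775=2.826; a1=2.450 < 2.826 ≤ a1+a2=4.402 → R2 fires; E=9 G=4 P=5 A=2
Draw 9: a1=2.450, a2=1.952, a3=0.880, a4=1.540, a5=2.511, a0=9.333; τ=−ln(0.4028)/9.333=0.097 → t=0.688; u2·a0=0.2837·9.333=2.648; a1=2.450 < 2.648 ≤ a1+a2=4.402 → R2 fires; E=11 G=4 P=5 A=2
Draw 10: a1=2.450, a2=1.952, a3=0.880, a4=1.540, a5=3.069, a0=9.891; τ=−ln(0.2497)/9.891=0.140 → t=0.829; u2·a0=0.6114·9.891=6.047; a1+…+a3=5.282 < 6.047 ≤ a1+…+a4=6.822 → R4 fires; E=12 G=3 P=4 A=2
Draw 11: a1=1.960, a2=1.464, a3=0.660, a4=0.924, a5=3.348, a0=8.356; τ=−ln(0.8379)/8.356=0.021 → t=0.850; u2·a0=0.7502·8.356=6.269; a1+…+a4=5.008 < 6.269 ≤ a1+…+a5=8.356 → R5 fires; E=13 G=3 P=4 A=2
Draw 12: a1=1.960, a2=1.464, a3=0.660, a4=0.924, a5=3.627, a0=8.635; τ=−ln(0.9505)/8.635=0.006 → t=0.856; u2·a0=0.9616·8.635=8.303; a1+…+a4=5.008 < 8.303 ≤ a1+…+a5=8.635 → R5 fires; E=14 G=3 P=4 A=2
Draw 13: a1=1.960, a2=1.464, a3=0.660, a4=0.924, a5=3.906, a0=8.914; τ=−ln(0.2951)/8.914=0.137 → t=0.993 > T=0.97: stop.
E first becomes ≥ 12 when it reaches 12 at the event at t=0.829.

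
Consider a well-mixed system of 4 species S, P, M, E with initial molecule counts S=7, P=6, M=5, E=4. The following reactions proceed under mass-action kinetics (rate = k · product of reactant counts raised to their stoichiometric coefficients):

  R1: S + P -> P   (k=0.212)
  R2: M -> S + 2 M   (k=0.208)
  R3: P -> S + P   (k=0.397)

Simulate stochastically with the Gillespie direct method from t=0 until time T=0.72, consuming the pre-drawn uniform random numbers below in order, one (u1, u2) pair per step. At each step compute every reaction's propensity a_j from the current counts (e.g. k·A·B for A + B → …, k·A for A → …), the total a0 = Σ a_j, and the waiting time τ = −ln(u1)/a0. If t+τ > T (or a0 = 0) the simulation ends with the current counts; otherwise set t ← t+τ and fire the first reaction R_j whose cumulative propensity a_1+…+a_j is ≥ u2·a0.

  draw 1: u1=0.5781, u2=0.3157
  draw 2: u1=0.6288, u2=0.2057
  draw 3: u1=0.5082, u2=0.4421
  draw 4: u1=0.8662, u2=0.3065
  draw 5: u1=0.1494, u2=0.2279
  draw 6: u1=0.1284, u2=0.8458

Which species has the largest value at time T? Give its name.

t=0.000: S=7 P=6 M=5 E=4
Draw 1: a1=8.904, a2=1.040, a3=2.382, a0=12.326; τ=−ln(0.5781)/12.326=0.044 → t=0.044; u2·a0=0.3157·12.326=3.891 ≤ a1=8.904 → R1 fires; S=6 P=6 M=5 E=4
Draw 2: a1=7.632, a2=1.040, a3=2.382, a0=11.054; τ=−ln(0.6288)/11.054=0.042 → t=0.086; u2·a0=0.2057·11.054=2.274 ≤ a1=7.632 → R1 fires; S=5 P=6 M=5 E=4
Draw 3: a1=6.360, a2=1.040, a3=2.382, a0=9.782; τ=−ln(0.5082)/9.782=0.069 → t=0.156; u2·a0=0.4421·9.782=4.325 ≤ a1=6.360 → R1 fires; S=4 P=6 M=5 E=4
Draw 4: a1=5.088, a2=1.040, a3=2.382, a0=8.510; τ=−ln(0.8662)/8.510=0.017 → t=0.173; u2·a0=0.3065·8.510=2.608 ≤ a1=5.088 → R1 fires; S=3 P=6 M=5 E=4
Draw 5: a1=3.816, a2=1.040, a3=2.382, a0=7.238; τ=−ln(0.1494)/7.238=0.263 → t=0.435; u2·a0=0.2279·7.238=1.650 ≤ a1=3.816 → R1 fires; S=2 P=6 M=5 E=4
Draw 6: a1=2.544, a2=1.040, a3=2.382, a0=5.966; τ=−ln(0.1284)/5.966=0.344 → t=0.779 > T=0.72: stop.
At T=0.72: S=2 P=6 M=5 E=4; the largest is P.

Dominant species at T: P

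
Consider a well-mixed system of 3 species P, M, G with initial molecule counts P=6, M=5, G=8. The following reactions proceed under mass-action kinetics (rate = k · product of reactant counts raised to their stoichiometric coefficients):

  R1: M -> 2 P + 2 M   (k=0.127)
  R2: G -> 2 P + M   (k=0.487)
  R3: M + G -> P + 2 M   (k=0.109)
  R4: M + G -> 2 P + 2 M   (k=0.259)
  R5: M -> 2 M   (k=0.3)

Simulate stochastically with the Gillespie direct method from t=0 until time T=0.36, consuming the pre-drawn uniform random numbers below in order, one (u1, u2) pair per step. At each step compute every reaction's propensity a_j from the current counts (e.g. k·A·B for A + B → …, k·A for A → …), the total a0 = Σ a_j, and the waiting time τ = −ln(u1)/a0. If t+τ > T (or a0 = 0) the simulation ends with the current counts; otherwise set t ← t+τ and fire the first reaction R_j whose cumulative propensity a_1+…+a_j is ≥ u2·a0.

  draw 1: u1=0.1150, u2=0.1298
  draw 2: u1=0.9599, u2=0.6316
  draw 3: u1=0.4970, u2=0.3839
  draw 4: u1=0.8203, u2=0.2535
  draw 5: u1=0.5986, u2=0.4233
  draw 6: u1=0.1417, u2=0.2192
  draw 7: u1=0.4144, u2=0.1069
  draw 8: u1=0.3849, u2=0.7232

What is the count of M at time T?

t=0.000: P=6 M=5 G=8
Draw 1: a1=0.635, a2=3.896, a3=4.360, a4=10.360, a5=1.500, a0=20.751; τ=−ln(0.1150)/20.751=0.104 → t=0.104; u2·a0=0.1298·20.751=2.693; a1=0.635 < 2.693 ≤ a1+a2=4.531 → R2 fires; P=8 M=6 G=7
Draw 2: a1=0.762, a2=3.409, a3=4.578, a4=10.878, a5=1.800, a0=21.427; τ=−ln(0.9599)/21.427=0.002 → t=0.106; u2·a0=0.6316·21.427=13.533; a1+…+a3=8.749 < 13.533 ≤ a1+…+a4=19.627 → R4 fires; P=10 M=7 G=6
Draw 3: a1=0.889, a2=2.922, a3=4.578, a4=10.878, a5=2.100, a0=21.367; τ=−ln(0.4970)/21.367=0.033 → t=0.139; u2·a0=0.3839·21.367=8.203; a1+a2=3.811 < 8.203 ≤ a1+…+a3=8.389 → R3 fires; P=11 M=8 G=5
Draw 4: a1=1.016, a2=2.435, a3=4.360, a4=10.360, a5=2.400, a0=20.571; τ=−ln(0.8203)/20.571=0.010 → t=0.148; u2·a0=0.2535·20.571=5.215; a1+a2=3.451 < 5.215 ≤ a1+…+a3=7.811 → R3 fires; P=12 M=9 G=4
Draw 5: a1=1.143, a2=1.948, a3=3.924, a4=9.324, a5=2.700, a0=19.039; τ=−ln(0.5986)/19.039=0.027 → t=0.175; u2·a0=0.4233·19.039=8.059; a1+…+a3=7.015 < 8.059 ≤ a1+…+a4=16.339 → R4 fires; P=14 M=10 G=3
Draw 6: a1=1.270, a2=1.461, a3=3.270, a4=7.770, a5=3.000, a0=16.771; τ=−ln(0.1417)/16.771=0.117 → t=0.292; u2·a0=0.2192·16.771=3.676; a1+a2=2.731 < 3.676 ≤ a1+…+a3=6.001 → R3 fires; P=15 M=11 G=2
Draw 7: a1=1.397, a2=0.974, a3=2.398, a4=5.698, a5=3.300, a0=13.767; τ=−ln(0.4144)/13.767=0.064 → t=0.356; u2·a0=0.1069·13.767=1.472; a1=1.397 < 1.472 ≤ a1+a2=2.371 → R2 fires; P=17 M=12 G=1
Draw 8: a1=1.524, a2=0.487, a3=1.308, a4=3.108, a5=3.600, a0=10.027; τ=−ln(0.3849)/10.027=0.095 → t=0.451 > T=0.36: stop.
Read off M at T=0.36: 12

M at T = 12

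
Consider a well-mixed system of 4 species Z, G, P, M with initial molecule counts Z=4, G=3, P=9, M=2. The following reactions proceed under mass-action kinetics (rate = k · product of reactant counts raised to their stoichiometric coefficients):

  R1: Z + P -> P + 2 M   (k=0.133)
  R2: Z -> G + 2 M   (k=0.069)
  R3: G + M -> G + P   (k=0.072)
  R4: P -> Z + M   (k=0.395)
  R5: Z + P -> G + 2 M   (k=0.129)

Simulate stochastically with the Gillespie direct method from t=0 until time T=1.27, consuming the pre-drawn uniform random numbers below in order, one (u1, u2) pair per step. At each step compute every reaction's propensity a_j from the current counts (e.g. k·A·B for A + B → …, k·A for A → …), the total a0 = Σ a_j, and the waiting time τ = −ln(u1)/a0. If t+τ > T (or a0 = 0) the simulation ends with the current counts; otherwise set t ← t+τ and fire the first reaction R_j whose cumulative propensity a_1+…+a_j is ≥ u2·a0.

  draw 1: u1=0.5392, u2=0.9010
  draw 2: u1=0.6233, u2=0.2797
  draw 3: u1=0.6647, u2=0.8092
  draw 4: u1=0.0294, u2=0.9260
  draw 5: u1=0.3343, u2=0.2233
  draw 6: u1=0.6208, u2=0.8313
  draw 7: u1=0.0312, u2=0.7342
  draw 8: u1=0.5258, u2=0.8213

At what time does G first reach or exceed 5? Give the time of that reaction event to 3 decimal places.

Threshold first reached at t = 0.133

t=0.000: Z=4 G=3 P=9 M=2
Draw 1: a1=4.788, a2=0.276, a3=0.432, a4=3.555, a5=4.644, a0=13.695; τ=−ln(0.5392)/13.695=0.045 → t=0.045; u2·a0=0.9010·13.695=12.339; a1+…+a4=9.051 < 12.339 ≤ a1+…+a5=13.695 → R5 fires; Z=3 G=4 P=8 M=4
Draw 2: a1=3.192, a2=0.207, a3=1.152, a4=3.160, a5=3.096, a0=10.807; τ=−ln(0.6233)/10.807=0.044 → t=0.089; u2·a0=0.2797·10.807=3.023 ≤ a1=3.192 → R1 fires; Z=2 G=4 P=8 M=6
Draw 3: a1=2.128, a2=0.138, a3=1.728, a4=3.160, a5=2.064, a0=9.218; τ=−ln(0.6647)/9.218=0.044 → t=0.133; u2·a0=0.8092·9.218=7.459; a1+…+a4=7.154 < 7.459 ≤ a1+…+a5=9.218 → R5 fires; Z=1 G=5 P=7 M=8
Draw 4: a1=0.931, a2=0.069, a3=2.880, a4=2.765, a5=0.903, a0=7.548; τ=−ln(0.0294)/7.548=0.467 → t=0.600; u2·a0=0.9260·7.548=6.989; a1+…+a4=6.645 < 6.989 ≤ a1+…+a5=7.548 → R5 fires; Z=0 G=6 P=6 M=10
Draw 5: a1=0.000, a2=0.000, a3=4.320, a4=2.370, a5=0.000, a0=6.690; τ=−ln(0.3343)/6.690=0.164 → t=0.764; u2·a0=0.2233·6.690=1.494; a1+a2=0.000 < 1.494 ≤ a1+…+a3=4.320 → R3 fires; Z=0 G=6 P=7 M=9
Draw 6: a1=0.000, a2=0.000, a3=3.888, a4=2.765, a5=0.000, a0=6.653; τ=−ln(0.6208)/6.653=0.072 → t=0.836; u2·a0=0.8313·6.653=5.531; a1+…+a3=3.888 < 5.531 ≤ a1+…+a4=6.653 → R4 fires; Z=1 G=6 P=6 M=10
Draw 7: a1=0.798, a2=0.069, a3=4.320, a4=2.370, a5=0.774, a0=8.331; τ=−ln(0.0312)/8.331=0.416 → t=1.252; u2·a0=0.7342·8.331=6.117; a1+…+a3=5.187 < 6.117 ≤ a1+…+a4=7.557 → R4 fires; Z=2 G=6 P=5 M=11
Draw 8: a1=1.330, a2=0.138, a3=4.752, a4=1.975, a5=1.290, a0=9.485; τ=−ln(0.5258)/9.485=0.068 → t=1.320 > T=1.27: stop.
G first becomes ≥ 5 when it reaches 5 at the event at t=0.133.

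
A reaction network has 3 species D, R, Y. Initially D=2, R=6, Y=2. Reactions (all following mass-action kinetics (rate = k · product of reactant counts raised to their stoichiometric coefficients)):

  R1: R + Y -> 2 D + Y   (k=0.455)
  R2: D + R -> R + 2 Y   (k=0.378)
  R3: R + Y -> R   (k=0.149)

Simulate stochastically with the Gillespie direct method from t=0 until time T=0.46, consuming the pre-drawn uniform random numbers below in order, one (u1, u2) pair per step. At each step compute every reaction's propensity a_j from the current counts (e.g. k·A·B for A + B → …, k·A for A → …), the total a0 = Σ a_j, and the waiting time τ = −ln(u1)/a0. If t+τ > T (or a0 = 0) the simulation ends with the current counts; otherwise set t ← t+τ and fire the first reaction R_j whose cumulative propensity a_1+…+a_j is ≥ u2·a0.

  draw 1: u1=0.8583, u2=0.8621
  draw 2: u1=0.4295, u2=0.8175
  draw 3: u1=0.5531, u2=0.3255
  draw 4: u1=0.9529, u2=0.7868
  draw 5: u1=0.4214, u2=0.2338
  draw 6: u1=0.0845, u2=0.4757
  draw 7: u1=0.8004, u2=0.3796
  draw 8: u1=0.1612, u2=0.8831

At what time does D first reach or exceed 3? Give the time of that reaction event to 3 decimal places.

t=0.000: D=2 R=6 Y=2
Draw 1: a1=5.460, a2=4.536, a3=1.788, a0=11.784; τ=−ln(0.8583)/11.784=0.013 → t=0.013; u2·a0=0.8621·11.784=10.159; a1+a2=9.996 < 10.159 ≤ a1+…+a3=11.784 → R3 fires; D=2 R=6 Y=1
Draw 2: a1=2.730, a2=4.536, a3=0.894, a0=8.160; τ=−ln(0.4295)/8.160=0.104 → t=0.117; u2·a0=0.8175·8.160=6.671; a1=2.730 < 6.671 ≤ a1+a2=7.266 → R2 fires; D=1 R=6 Y=3
Draw 3: a1=8.190, a2=2.268, a3=2.682, a0=13.140; τ=−ln(0.5531)/13.140=0.045 → t=0.162; u2·a0=0.3255·13.140=4.277 ≤ a1=8.190 → R1 fires; D=3 R=5 Y=3
Draw 4: a1=6.825, a2=5.670, a3=2.235, a0=14.730; τ=−ln(0.9529)/14.730=0.003 → t=0.165; u2·a0=0.7868·14.730=11.590; a1=6.825 < 11.590 ≤ a1+a2=12.495 → R2 fires; D=2 R=5 Y=5
Draw 5: a1=11.375, a2=3.780, a3=3.725, a0=18.880; τ=−ln(0.4214)/18.880=0.046 → t=0.211; u2·a0=0.2338·18.880=4.414 ≤ a1=11.375 → R1 fires; D=4 R=4 Y=5
Draw 6: a1=9.100, a2=6.048, a3=2.980, a0=18.128; τ=−ln(0.0845)/18.128=0.136 → t=0.347; u2·a0=0.4757·18.128=8.623 ≤ a1=9.100 → R1 fires; D=6 R=3 Y=5
Draw 7: a1=6.825, a2=6.804, a3=2.235, a0=15.864; τ=−ln(0.8004)/15.864=0.014 → t=0.361; u2·a0=0.3796·15.864=6.022 ≤ a1=6.825 → R1 fires; D=8 R=2 Y=5
Draw 8: a1=4.550, a2=6.048, a3=1.490, a0=12.088; τ=−ln(0.1612)/12.088=0.151 → t=0.512 > T=0.46: stop.
D first becomes ≥ 3 when it reaches 3 at the event at t=0.162.

Threshold first reached at t = 0.162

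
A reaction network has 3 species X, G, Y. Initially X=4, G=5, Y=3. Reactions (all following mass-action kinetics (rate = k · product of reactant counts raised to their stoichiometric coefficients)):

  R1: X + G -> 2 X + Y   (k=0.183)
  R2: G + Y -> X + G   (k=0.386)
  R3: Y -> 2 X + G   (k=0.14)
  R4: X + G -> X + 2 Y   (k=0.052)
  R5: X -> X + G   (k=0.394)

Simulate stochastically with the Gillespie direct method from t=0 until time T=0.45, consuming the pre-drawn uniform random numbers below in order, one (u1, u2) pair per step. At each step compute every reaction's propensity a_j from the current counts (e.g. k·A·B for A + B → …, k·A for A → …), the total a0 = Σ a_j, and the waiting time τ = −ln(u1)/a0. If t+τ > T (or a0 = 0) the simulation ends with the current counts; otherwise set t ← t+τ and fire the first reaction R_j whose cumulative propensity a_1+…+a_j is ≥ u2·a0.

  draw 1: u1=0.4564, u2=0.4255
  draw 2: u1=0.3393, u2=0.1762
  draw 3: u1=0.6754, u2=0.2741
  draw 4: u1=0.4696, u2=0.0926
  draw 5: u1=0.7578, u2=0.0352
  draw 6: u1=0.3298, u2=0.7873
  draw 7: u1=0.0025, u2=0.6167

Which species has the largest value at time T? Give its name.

t=0.000: X=4 G=5 Y=3
Draw 1: a1=3.660, a2=5.790, a3=0.420, a4=1.040, a5=1.576, a0=12.486; τ=−ln(0.4564)/12.486=0.063 → t=0.063; u2·a0=0.4255·12.486=5.313; a1=3.660 < 5.313 ≤ a1+a2=9.450 → R2 fires; X=5 G=5 Y=2
Draw 2: a1=4.575, a2=3.860, a3=0.280, a4=1.300, a5=1.970, a0=11.985; τ=−ln(0.3393)/11.985=0.090 → t=0.153; u2·a0=0.1762·11.985=2.112 ≤ a1=4.575 → R1 fires; X=6 G=4 Y=3
Draw 3: a1=4.392, a2=4.632, a3=0.420, a4=1.248, a5=2.364, a0=13.056; τ=−ln(0.6754)/13.056=0.030 → t=0.183; u2·a0=0.2741·13.056=3.579 ≤ a1=4.392 → R1 fires; X=7 G=3 Y=4
Draw 4: a1=3.843, a2=4.632, a3=0.560, a4=1.092, a5=2.758, a0=12.885; τ=−ln(0.4696)/12.885=0.059 → t=0.242; u2·a0=0.0926·12.885=1.193 ≤ a1=3.843 → R1 fires; X=8 G=2 Y=5
Draw 5: a1=2.928, a2=3.860, a3=0.700, a4=0.832, a5=3.152, a0=11.472; τ=−ln(0.7578)/11.472=0.024 → t=0.266; u2·a0=0.0352·11.472=0.404 ≤ a1=2.928 → R1 fires; X=9 G=1 Y=6
Draw 6: a1=1.647, a2=2.316, a3=0.840, a4=0.468, a5=3.546, a0=8.817; τ=−ln(0.3298)/8.817=0.126 → t=0.392; u2·a0=0.7873·8.817=6.942; a1+…+a4=5.271 < 6.942 ≤ a1+…+a5=8.817 → R5 fires; X=9 G=2 Y=6
Draw 7: a1=3.294, a2=4.632, a3=0.840, a4=0.936, a5=3.546, a0=13.248; τ=−ln(0.0025)/13.248=0.452 → t=0.844 > T=0.45: stop.
At T=0.45: X=9 G=2 Y=6; the largest is X.

Dominant species at T: X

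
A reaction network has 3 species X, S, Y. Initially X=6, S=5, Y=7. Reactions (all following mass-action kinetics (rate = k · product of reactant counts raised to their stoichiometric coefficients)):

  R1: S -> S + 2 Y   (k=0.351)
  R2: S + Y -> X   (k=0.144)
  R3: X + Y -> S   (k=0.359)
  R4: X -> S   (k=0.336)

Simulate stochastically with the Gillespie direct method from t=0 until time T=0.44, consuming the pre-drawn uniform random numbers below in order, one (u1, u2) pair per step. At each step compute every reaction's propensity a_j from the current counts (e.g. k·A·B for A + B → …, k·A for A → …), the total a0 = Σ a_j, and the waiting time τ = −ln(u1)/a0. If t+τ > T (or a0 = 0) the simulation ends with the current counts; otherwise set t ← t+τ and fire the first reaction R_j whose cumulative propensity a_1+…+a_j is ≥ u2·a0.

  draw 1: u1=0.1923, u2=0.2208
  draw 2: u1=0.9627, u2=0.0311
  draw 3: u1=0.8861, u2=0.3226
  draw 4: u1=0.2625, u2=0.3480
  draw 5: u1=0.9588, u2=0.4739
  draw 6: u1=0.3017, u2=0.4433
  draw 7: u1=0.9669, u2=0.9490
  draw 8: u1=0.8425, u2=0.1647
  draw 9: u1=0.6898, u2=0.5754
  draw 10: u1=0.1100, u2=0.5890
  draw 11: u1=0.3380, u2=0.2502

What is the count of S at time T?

S at T = 9

t=0.000: X=6 S=5 Y=7
Draw 1: a1=1.755, a2=5.040, a3=15.078, a4=2.016, a0=23.889; τ=−ln(0.1923)/23.889=0.069 → t=0.069; u2·a0=0.2208·23.889=5.275; a1=1.755 < 5.275 ≤ a1+a2=6.795 → R2 fires; X=7 S=4 Y=6
Draw 2: a1=1.404, a2=3.456, a3=15.078, a4=2.352, a0=22.290; τ=−ln(0.9627)/22.290=0.002 → t=0.071; u2·a0=0.0311·22.290=0.693 ≤ a1=1.404 → R1 fires; X=7 S=4 Y=8
Draw 3: a1=1.404, a2=4.608, a3=20.104, a4=2.352, a0=28.468; τ=−ln(0.8861)/28.468=0.004 → t=0.075; u2·a0=0.3226·28.468=9.184; a1+a2=6.012 < 9.184 ≤ a1+…+a3=26.116 → R3 fires; X=6 S=5 Y=7
Draw 4: a1=1.755, a2=5.040, a3=15.078, a4=2.016, a0=23.889; τ=−ln(0.2625)/23.889=0.056 → t=0.131; u2·a0=0.3480·23.889=8.313; a1+a2=6.795 < 8.313 ≤ a1+…+a3=21.873 → R3 fires; X=5 S=6 Y=6
Draw 5: a1=2.106, a2=5.184, a3=10.770, a4=1.680, a0=19.740; τ=−ln(0.9588)/19.740=0.002 → t=0.133; u2·a0=0.4739·19.740=9.355; a1+a2=7.290 < 9.355 ≤ a1+…+a3=18.060 → R3 fires; X=4 S=7 Y=5
Draw 6: a1=2.457, a2=5.040, a3=7.180, a4=1.344, a0=16.021; τ=−ln(0.3017)/16.021=0.075 → t=0.208; u2·a0=0.4433·16.021=7.102; a1=2.457 < 7.102 ≤ a1+a2=7.497 → R2 fires; X=5 S=6 Y=4
Draw 7: a1=2.106, a2=3.456, a3=7.180, a4=1.680, a0=14.422; τ=−ln(0.9669)/14.422=0.002 → t=0.210; u2·a0=0.9490·14.422=13.686; a1+…+a3=12.742 < 13.686 ≤ a1+…+a4=14.422 → R4 fires; X=4 S=7 Y=4
Draw 8: a1=2.457, a2=4.032, a3=5.744, a4=1.344, a0=13.577; τ=−ln(0.8425)/13.577=0.013 → t=0.223; u2·a0=0.1647·13.577=2.236 ≤ a1=2.457 → R1 fires; X=4 S=7 Y=6
Draw 9: a1=2.457, a2=6.048, a3=8.616, a4=1.344, a0=18.465; τ=−ln(0.6898)/18.465=0.020 → t=0.243; u2·a0=0.5754·18.465=10.625; a1+a2=8.505 < 10.625 ≤ a1+…+a3=17.121 → R3 fires; X=3 S=8 Y=5
Draw 10: a1=2.808, a2=5.760, a3=5.385, a4=1.008, a0=14.961; τ=−ln(0.1100)/14.961=0.148 → t=0.390; u2·a0=0.5890·14.961=8.812; a1+a2=8.568 < 8.812 ≤ a1+…+a3=13.953 → R3 fires; X=2 S=9 Y=4
Draw 11: a1=3.159, a2=5.184, a3=2.872, a4=0.672, a0=11.887; τ=−ln(0.3380)/11.887=0.091 → t=0.482 > T=0.44: stop.
Read off S at T=0.44: 9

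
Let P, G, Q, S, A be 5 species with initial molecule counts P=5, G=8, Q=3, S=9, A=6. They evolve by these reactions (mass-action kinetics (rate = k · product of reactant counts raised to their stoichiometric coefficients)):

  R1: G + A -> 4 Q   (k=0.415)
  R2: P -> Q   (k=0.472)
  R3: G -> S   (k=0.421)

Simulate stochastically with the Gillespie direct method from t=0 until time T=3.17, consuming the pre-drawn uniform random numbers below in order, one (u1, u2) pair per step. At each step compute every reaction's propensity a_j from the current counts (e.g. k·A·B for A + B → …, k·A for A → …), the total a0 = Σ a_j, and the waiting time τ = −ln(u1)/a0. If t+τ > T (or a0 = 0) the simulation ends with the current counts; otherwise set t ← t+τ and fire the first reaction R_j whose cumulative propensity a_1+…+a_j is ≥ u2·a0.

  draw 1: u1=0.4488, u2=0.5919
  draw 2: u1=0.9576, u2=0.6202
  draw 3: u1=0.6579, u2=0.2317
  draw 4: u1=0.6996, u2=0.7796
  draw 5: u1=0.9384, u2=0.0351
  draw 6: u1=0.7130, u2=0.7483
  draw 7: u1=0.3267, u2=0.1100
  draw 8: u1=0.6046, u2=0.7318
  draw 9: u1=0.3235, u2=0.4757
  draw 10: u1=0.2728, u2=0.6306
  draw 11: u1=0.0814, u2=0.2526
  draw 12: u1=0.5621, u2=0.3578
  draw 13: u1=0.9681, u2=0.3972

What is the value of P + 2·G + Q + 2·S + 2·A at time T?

Check how each reaction changes W = P + 2·G + Q + 2·S + 2·A (weight of products minus weight of reactants):
R1: G + A -> 4 Q: (1·4) − (2·1 + 2·1) = 4 − 4 = 0
R2: P -> Q: (1·1) − (1·1) = 1 − 1 = 0
R3: G -> S: (2·1) − (2·1) = 2 − 2 = 0
Every reaction leaves W unchanged, so W is conserved and no simulation is needed: W(T) = W(0) = 5 + 2·8 + 3 + 2·9 + 2·6 = 54

Value at T = 54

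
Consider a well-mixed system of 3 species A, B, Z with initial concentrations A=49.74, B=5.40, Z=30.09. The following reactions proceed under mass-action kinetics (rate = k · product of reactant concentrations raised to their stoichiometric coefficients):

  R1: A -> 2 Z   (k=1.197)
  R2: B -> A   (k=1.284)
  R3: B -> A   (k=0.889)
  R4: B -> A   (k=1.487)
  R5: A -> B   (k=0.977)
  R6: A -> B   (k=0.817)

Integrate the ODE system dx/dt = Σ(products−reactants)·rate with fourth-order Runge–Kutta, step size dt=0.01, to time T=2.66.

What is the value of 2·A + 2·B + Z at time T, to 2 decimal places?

Value at T = 140.37

Check how each reaction changes W = 2·A + 2·B + Z (weight of products minus weight of reactants):
R1: A -> 2 Z: (1·2) − (2·1) = 2 − 2 = 0
R2: B -> A: (2·1) − (2·1) = 2 − 2 = 0
R3: B -> A: (2·1) − (2·1) = 2 − 2 = 0
R4: B -> A: (2·1) − (2·1) = 2 − 2 = 0
R5: A -> B: (2·1) − (2·1) = 2 − 2 = 0
R6: A -> B: (2·1) − (2·1) = 2 − 2 = 0
Every reaction leaves W unchanged, so W is conserved and no simulation is needed: W(T) = W(0) = 2·49.74 + 2·5.40 + 30.09 = 140.37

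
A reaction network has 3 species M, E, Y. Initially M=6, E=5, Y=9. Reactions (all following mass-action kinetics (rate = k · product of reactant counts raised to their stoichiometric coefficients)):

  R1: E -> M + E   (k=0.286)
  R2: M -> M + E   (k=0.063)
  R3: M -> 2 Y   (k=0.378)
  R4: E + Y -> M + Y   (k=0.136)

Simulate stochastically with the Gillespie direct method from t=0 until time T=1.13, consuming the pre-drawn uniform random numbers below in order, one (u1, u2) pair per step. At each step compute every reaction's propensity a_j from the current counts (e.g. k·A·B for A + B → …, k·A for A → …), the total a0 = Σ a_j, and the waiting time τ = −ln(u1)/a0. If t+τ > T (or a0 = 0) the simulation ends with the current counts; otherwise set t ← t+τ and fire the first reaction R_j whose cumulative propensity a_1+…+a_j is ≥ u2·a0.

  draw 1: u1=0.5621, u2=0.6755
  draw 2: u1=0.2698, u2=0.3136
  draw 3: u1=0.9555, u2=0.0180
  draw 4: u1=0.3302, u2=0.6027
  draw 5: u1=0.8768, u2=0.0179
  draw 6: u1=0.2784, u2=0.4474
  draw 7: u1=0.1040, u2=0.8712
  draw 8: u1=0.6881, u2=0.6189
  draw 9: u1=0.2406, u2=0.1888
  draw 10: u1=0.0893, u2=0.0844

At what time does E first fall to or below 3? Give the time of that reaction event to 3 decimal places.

t=0.000: M=6 E=5 Y=9
Draw 1: a1=1.430, a2=0.378, a3=2.268, a4=6.120, a0=10.196; τ=−ln(0.5621)/10.196=0.057 → t=0.057; u2·a0=0.6755·10.196=6.887; a1+…+a3=4.076 < 6.887 ≤ a1+…+a4=10.196 → R4 fires; M=7 E=4 Y=9
Draw 2: a1=1.144, a2=0.441, a3=2.646, a4=4.896, a0=9.127; τ=−ln(0.2698)/9.127=0.144 → t=0.200; u2·a0=0.3136·9.127=2.862; a1+a2=1.585 < 2.862 ≤ a1+…+a3=4.231 → R3 fires; M=6 E=4 Y=11
Draw 3: a1=1.144, a2=0.378, a3=2.268, a4=5.984, a0=9.774; τ=−ln(0.9555)/9.774=0.005 → t=0.205; u2·a0=0.0180·9.774=0.176 ≤ a1=1.144 → R1 fires; M=7 E=4 Y=11
Draw 4: a1=1.144, a2=0.441, a3=2.646, a4=5.984, a0=10.215; τ=−ln(0.3302)/10.215=0.108 → t=0.313; u2·a0=0.6027·10.215=6.157; a1+…+a3=4.231 < 6.157 ≤ a1+…+a4=10.215 → R4 fires; M=8 E=3 Y=11
Draw 5: a1=0.858, a2=0.504, a3=3.024, a4=4.488, a0=8.874; τ=−ln(0.8768)/8.874=0.015 → t=0.328; u2·a0=0.0179·8.874=0.159 ≤ a1=0.858 → R1 fires; M=9 E=3 Y=11
Draw 6: a1=0.858, a2=0.567, a3=3.402, a4=4.488, a0=9.315; τ=−ln(0.2784)/9.315=0.137 → t=0.465; u2·a0=0.4474·9.315=4.168; a1+a2=1.425 < 4.168 ≤ a1+…+a3=4.827 → R3 fires; M=8 E=3 Y=13
Draw 7: a1=0.858, a2=0.504, a3=3.024, a4=5.304, a0=9.690; τ=−ln(0.1040)/9.690=0.234 → t=0.699; u2·a0=0.8712·9.690=8.442; a1+…+a3=4.386 < 8.442 ≤ a1+…+a4=9.690 → R4 fires; M=9 E=2 Y=13
Draw 8: a1=0.572, a2=0.567, a3=3.402, a4=3.536, a0=8.077; τ=−ln(0.6881)/8.077=0.046 → t=0.745; u2·a0=0.6189·8.077=4.999; a1+…+a3=4.541 < 4.999 ≤ a1+…+a4=8.077 → R4 fires; M=10 E=1 Y=13
Draw 9: a1=0.286, a2=0.630, a3=3.780, a4=1.768, a0=6.464; τ=−ln(0.2406)/6.464=0.220 → t=0.966; u2·a0=0.1888·6.464=1.220; a1+a2=0.916 < 1.220 ≤ a1+…+a3=4.696 → R3 fires; M=9 E=1 Y=15
Draw 10: a1=0.286, a2=0.567, a3=3.402, a4=2.040, a0=6.295; τ=−ln(0.0893)/6.295=0.384 → t=1.349 > T=1.13: stop.
E first becomes ≤ 3 when it reaches 3 at the event at t=0.313.

Threshold first reached at t = 0.313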